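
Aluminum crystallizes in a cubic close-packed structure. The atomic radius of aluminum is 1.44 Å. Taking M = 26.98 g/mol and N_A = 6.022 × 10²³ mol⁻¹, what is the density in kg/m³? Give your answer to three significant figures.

In an FCC lattice, atoms touch along the face diagonal, so √2·a = 4r, giving a = 4.073 Å = 4.073 × 10^-8 cm.
With Z = 4, ρ = Z·M/(N_A·a³) = 4 × 26.98 / (6.022 × 10²³ × 6.757 × 10^-23) = 2.652 g/cm³ = 2650 kg/m³.

2650 kg/m³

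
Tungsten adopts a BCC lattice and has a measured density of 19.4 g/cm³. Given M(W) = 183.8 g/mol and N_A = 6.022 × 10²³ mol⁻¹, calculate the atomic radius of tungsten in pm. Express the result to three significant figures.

137 pm

For a BCC cell (Z = 2), a³ = Z·M/(N_A·ρ) = 2 × 183.8 / (6.022 × 10²³ × 19.40) = 3.147 × 10^-23 cm³, so a = 3.157 × 10^-8 cm = 315.7 pm.
Atoms touch along the body diagonal, so √3·a = 4r, so r = 0.4330 × a = 137 pm.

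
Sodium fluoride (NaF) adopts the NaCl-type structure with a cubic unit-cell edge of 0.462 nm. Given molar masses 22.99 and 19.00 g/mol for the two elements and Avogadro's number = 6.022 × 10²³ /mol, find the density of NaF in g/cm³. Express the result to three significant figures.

The NaCl-type structure contains Z = 4 formula units per cell; M(NaF) = 22.99 + 19.00 = 41.99 g/mol.
a³ = (4.620 × 10^-8 cm)³ = 9.861 × 10^-23 cm³.
ρ = 4 × 41.99 / (6.022 × 10²³ × 9.861 × 10^-23) = 2.828 g/cm³.

2.83 g/cm³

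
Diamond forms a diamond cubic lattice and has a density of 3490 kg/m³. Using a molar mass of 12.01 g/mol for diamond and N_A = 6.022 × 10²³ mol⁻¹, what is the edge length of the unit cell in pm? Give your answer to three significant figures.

With Z = 8 atoms per diamond cubic cell, a³ = Z·M/(N_A·ρ) = 8 × 12.01 / (6.022 × 10²³ × 3.490 g/cm³) = 4.572 × 10^-23 cm³.
a = (4.572 × 10^-23)^(1/3) = 3.576 × 10^-8 cm = 358 pm.

358 pm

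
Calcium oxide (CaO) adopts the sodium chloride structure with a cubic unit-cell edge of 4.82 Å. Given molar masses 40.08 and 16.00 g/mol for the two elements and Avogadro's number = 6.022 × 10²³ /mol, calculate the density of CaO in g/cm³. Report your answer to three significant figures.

The sodium chloride structure contains Z = 4 formula units per cell; M(CaO) = 40.08 + 16.00 = 56.08 g/mol.
a³ = (4.820 × 10^-8 cm)³ = 1.120 × 10^-22 cm³.
ρ = 4 × 56.08 / (6.022 × 10²³ × 1.120 × 10^-22) = 3.326 g/cm³.

3.33 g/cm³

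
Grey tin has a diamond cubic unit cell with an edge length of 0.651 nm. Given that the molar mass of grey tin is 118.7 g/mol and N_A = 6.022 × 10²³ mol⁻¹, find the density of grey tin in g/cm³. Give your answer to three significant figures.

A diamond cubic unit cell contains Z = 8 atoms.
Cell volume: a³ = (0.651 nm)³ = (6.510 × 10^-8 cm)³ = 2.759 × 10^-22 cm³.
ρ = Z·M/(N_A·a³) = 8 × 118.7 / (6.022 × 10²³ × 2.759 × 10^-22) = 5.716 g/cm³.

5.72 g/cm³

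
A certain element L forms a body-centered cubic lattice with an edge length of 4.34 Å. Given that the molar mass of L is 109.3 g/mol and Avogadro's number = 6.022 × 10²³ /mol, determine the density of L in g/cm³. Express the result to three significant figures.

4.44 g/cm³

A BCC unit cell contains Z = 2 atoms.
Cell volume: a³ = (4.34 Å)³ = (4.340 × 10^-8 cm)³ = 8.175 × 10^-23 cm³.
ρ = Z·M/(N_A·a³) = 2 × 109.3 / (6.022 × 10²³ × 8.175 × 10^-23) = 4.441 g/cm³.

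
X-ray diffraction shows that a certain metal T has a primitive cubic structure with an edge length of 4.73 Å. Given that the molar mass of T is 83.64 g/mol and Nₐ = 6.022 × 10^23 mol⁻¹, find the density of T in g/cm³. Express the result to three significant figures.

A simple cubic unit cell contains Z = 1 atom.
Cell volume: a³ = (4.73 Å)³ = (4.730 × 10^-8 cm)³ = 1.058 × 10^-22 cm³.
ρ = Z·M/(N_A·a³) = 1 × 83.64 / (6.022 × 10²³ × 1.058 × 10^-22) = 1.312 g/cm³.

1.31 g/cm³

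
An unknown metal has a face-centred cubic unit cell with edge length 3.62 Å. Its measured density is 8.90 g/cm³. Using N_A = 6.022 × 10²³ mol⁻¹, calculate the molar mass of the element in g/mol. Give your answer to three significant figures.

An FCC cell has Z = 4 atoms; a = 3.620 × 10^-8 cm.
M = ρ·N_A·a³/Z = 8.90 × 6.022 × 10²³ × 4.744 × 10^-23 / 4 = 63.6 g/mol.

63.6 g/mol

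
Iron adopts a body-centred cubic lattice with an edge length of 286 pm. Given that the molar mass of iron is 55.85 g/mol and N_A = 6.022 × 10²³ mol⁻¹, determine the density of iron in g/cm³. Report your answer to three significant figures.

7.93 g/cm³

A BCC unit cell contains Z = 2 atoms.
Cell volume: a³ = (286 pm)³ = (2.860 × 10^-8 cm)³ = 2.339 × 10^-23 cm³.
ρ = Z·M/(N_A·a³) = 2 × 55.85 / (6.022 × 10²³ × 2.339 × 10^-23) = 7.929 g/cm³.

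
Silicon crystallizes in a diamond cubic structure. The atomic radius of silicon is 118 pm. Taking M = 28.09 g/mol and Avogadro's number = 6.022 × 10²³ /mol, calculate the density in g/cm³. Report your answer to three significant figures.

2.30 g/cm³

In a diamond cubic lattice, nearest neighbors lie along the body diagonal with √3·a = 8r, giving a = 545.0 pm = 5.450 × 10^-8 cm.
With Z = 8, ρ = Z·M/(N_A·a³) = 8 × 28.09 / (6.022 × 10²³ × 1.619 × 10^-22) = 2.305 g/cm³.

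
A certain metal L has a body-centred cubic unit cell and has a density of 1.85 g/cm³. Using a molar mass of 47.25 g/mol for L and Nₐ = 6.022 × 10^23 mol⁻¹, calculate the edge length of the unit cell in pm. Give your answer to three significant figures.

With Z = 2 atoms per BCC cell, a³ = Z·M/(N_A·ρ) = 2 × 47.25 / (6.022 × 10²³ × 1.850 g/cm³) = 8.482 × 10^-23 cm³.
a = (8.482 × 10^-23)^(1/3) = 4.394 × 10^-8 cm = 439 pm.

439 pm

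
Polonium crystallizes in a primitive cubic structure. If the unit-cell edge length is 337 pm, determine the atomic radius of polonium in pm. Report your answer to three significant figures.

In a simple cubic lattice, atoms touch along the cell edge, so a = 2r.
r = a/2 = 337/2 = 169 pm.

169 pm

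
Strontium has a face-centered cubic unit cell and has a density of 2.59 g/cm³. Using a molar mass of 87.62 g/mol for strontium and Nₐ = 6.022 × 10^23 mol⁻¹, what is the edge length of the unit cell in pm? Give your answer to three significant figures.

With Z = 4 atoms per FCC cell, a³ = Z·M/(N_A·ρ) = 4 × 87.62 / (6.022 × 10²³ × 2.590 g/cm³) = 2.247 × 10^-22 cm³.
a = (2.247 × 10^-22)^(1/3) = 6.080 × 10^-8 cm = 608 pm.

608 pm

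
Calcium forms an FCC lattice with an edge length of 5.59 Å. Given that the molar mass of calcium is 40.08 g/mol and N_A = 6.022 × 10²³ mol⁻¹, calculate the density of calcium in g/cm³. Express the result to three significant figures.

An FCC unit cell contains Z = 4 atoms.
Cell volume: a³ = (5.59 Å)³ = (5.590 × 10^-8 cm)³ = 1.747 × 10^-22 cm³.
ρ = Z·M/(N_A·a³) = 4 × 40.08 / (6.022 × 10²³ × 1.747 × 10^-22) = 1.524 g/cm³.

1.52 g/cm³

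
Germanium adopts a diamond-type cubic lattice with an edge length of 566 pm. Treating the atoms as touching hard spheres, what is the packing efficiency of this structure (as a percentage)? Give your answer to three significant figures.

34.0%

In a diamond cubic lattice nearest neighbors lie along the body diagonal with √3·a = 8r, so r = 0.2165a = 122.5 pm.
Packing fraction = Z·(4/3)πr³ / a³ = 8 × (4/3)π × (122.5)³ / (566)³ = 0.3401 = 34.0%.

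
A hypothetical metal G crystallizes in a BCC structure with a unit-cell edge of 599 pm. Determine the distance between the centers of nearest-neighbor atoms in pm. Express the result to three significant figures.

519 pm

In a BCC structure, atoms touch along the body diagonal, so √3·a = 4r; the nearest-neighbor distance equals 2r = 0.8660·a.
d = 0.8660 × 599 = 519 pm.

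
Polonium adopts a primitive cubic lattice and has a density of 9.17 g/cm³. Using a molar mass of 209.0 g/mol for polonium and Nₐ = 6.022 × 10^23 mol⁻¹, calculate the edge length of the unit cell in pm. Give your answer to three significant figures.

With Z = 1 atom per simple cubic cell, a³ = Z·M/(N_A·ρ) = 1 × 209.0 / (6.022 × 10²³ × 9.170 g/cm³) = 3.785 × 10^-23 cm³.
a = (3.785 × 10^-23)^(1/3) = 3.357 × 10^-8 cm = 336 pm.

336 pm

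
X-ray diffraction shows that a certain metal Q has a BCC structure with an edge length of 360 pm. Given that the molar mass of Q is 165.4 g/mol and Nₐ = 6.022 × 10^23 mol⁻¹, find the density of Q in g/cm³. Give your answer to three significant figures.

11.8 g/cm³

A BCC unit cell contains Z = 2 atoms.
Cell volume: a³ = (360 pm)³ = (3.600 × 10^-8 cm)³ = 4.666 × 10^-23 cm³.
ρ = Z·M/(N_A·a³) = 2 × 165.4 / (6.022 × 10²³ × 4.666 × 10^-23) = 11.77 g/cm³.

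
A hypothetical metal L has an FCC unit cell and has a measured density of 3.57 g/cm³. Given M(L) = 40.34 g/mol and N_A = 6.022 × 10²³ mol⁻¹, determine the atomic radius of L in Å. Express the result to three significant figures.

1.49 Å

For an FCC cell (Z = 4), a³ = Z·M/(N_A·ρ) = 4 × 40.34 / (6.022 × 10²³ × 3.570) = 7.506 × 10^-23 cm³, so a = 4.218 × 10^-8 cm = 4.218 Å.
Atoms touch along the face diagonal, so √2·a = 4r, so r = 0.3536 × a = 1.49 Å.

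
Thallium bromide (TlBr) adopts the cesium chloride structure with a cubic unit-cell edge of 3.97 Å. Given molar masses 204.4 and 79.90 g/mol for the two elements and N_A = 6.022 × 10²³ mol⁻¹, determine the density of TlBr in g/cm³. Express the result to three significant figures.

The cesium chloride structure contains Z = 1 formula unit per cell; M(TlBr) = 204.4 + 79.90 = 284.3 g/mol.
a³ = (3.970 × 10^-8 cm)³ = 6.257 × 10^-23 cm³.
ρ = 1 × 284.3 / (6.022 × 10²³ × 6.257 × 10^-23) = 7.545 g/cm³.

7.55 g/cm³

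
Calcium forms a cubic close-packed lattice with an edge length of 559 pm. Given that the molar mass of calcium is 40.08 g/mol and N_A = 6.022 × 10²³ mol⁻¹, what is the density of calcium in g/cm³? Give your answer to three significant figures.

An FCC unit cell contains Z = 4 atoms.
Cell volume: a³ = (559 pm)³ = (5.590 × 10^-8 cm)³ = 1.747 × 10^-22 cm³.
ρ = Z·M/(N_A·a³) = 4 × 40.08 / (6.022 × 10²³ × 1.747 × 10^-22) = 1.524 g/cm³.

1.52 g/cm³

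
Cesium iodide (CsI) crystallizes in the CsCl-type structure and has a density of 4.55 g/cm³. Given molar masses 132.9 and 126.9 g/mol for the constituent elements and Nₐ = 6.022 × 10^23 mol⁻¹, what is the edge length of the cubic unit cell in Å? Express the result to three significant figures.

4.56 Å

M(CsI) = 259.8 g/mol; Z = 1 formula unit per cell.
a³ = Z·M/(N_A·ρ) = 1 × 259.8 / (6.022 × 10²³ × 4.55) = 9.482 × 10^-23 cm³, so a = 4.560 × 10^-8 cm = 4.56 Å.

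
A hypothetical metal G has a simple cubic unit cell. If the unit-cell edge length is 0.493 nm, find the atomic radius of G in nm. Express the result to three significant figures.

In a simple cubic lattice, atoms touch along the cell edge, so a = 2r.
r = a/2 = 0.493/2 = 0.247 nm.

0.247 nm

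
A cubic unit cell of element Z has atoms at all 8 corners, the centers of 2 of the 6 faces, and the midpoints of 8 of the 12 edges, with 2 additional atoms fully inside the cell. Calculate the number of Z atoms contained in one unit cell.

Corner atoms are shared by 8 cells (1/8 each), face atoms by 2 (1/2 each), edge atoms by 4 (1/4 each), interior atoms are unshared.
Net atoms = 8 × 1/8 + 2 × 1/2 + 8 × 1/4 + 2 = 1 + 1 + 2 + 2 = 6.

6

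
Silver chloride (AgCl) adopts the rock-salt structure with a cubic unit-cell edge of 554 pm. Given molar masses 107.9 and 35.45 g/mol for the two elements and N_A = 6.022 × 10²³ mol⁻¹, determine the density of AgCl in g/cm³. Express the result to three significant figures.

5.60 g/cm³

The rock-salt structure contains Z = 4 formula units per cell; M(AgCl) = 107.9 + 35.45 = 143.35 g/mol.
a³ = (5.540 × 10^-8 cm)³ = 1.700 × 10^-22 cm³.
ρ = 4 × 143.35 / (6.022 × 10²³ × 1.700 × 10^-22) = 5.600 g/cm³.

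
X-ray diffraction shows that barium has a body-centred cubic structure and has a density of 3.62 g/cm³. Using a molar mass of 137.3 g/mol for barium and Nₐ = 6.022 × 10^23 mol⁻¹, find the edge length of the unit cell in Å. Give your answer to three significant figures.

With Z = 2 atoms per BCC cell, a³ = Z·M/(N_A·ρ) = 2 × 137.3 / (6.022 × 10²³ × 3.620 g/cm³) = 1.260 × 10^-22 cm³.
a = (1.260 × 10^-22)^(1/3) = 5.013 × 10^-8 cm = 5.01 Å.

5.01 Å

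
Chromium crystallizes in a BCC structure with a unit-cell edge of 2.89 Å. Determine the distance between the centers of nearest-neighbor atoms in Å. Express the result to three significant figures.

In a BCC structure, atoms touch along the body diagonal, so √3·a = 4r; the nearest-neighbor distance equals 2r = 0.8660·a.
d = 0.8660 × 2.89 = 2.50 Å.

2.50 Å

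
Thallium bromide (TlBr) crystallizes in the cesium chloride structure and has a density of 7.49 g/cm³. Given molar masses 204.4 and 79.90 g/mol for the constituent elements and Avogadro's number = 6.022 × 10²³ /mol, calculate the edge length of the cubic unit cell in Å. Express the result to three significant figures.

M(TlBr) = 284.3 g/mol; Z = 1 formula unit per cell.
a³ = Z·M/(N_A·ρ) = 1 × 284.3 / (6.022 × 10²³ × 7.49) = 6.303 × 10^-23 cm³, so a = 3.980 × 10^-8 cm = 3.98 Å.

3.98 Å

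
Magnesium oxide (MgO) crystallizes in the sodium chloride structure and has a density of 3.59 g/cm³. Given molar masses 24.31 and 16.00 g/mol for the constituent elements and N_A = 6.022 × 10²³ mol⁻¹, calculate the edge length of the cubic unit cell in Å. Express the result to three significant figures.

4.21 Å

M(MgO) = 40.31 g/mol; Z = 4 formula units per cell.
a³ = Z·M/(N_A·ρ) = 4 × 40.31 / (6.022 × 10²³ × 3.59) = 7.458 × 10^-23 cm³, so a = 4.209 × 10^-8 cm = 4.21 Å.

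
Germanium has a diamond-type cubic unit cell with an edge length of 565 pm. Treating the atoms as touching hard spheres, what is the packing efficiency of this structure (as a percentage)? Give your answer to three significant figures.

In a diamond cubic lattice nearest neighbors lie along the body diagonal with √3·a = 8r, so r = 0.2165a = 122.3 pm.
Packing fraction = Z·(4/3)πr³ / a³ = 8 × (4/3)π × (122.3)³ / (565)³ = 0.3401 = 34.0%.

34.0%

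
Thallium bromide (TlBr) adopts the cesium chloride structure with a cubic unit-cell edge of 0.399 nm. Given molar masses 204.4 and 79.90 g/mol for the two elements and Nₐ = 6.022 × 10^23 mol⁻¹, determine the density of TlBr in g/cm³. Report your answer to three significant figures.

The cesium chloride structure contains Z = 1 formula unit per cell; M(TlBr) = 204.4 + 79.90 = 284.3 g/mol.
a³ = (3.990 × 10^-8 cm)³ = 6.352 × 10^-23 cm³.
ρ = 1 × 284.3 / (6.022 × 10²³ × 6.352 × 10^-23) = 7.432 g/cm³.

7.43 g/cm³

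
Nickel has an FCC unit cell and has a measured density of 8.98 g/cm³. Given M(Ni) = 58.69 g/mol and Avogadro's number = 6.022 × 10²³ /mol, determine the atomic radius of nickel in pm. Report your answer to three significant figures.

124 pm

For an FCC cell (Z = 4), a³ = Z·M/(N_A·ρ) = 4 × 58.69 / (6.022 × 10²³ × 8.980) = 4.341 × 10^-23 cm³, so a = 3.515 × 10^-8 cm = 351.5 pm.
Atoms touch along the face diagonal, so √2·a = 4r, so r = 0.3536 × a = 124 pm.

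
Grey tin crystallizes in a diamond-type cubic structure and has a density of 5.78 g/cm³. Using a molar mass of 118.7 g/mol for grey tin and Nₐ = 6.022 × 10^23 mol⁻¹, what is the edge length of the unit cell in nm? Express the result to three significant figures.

0.649 nm

With Z = 8 atoms per diamond cubic cell, a³ = Z·M/(N_A·ρ) = 8 × 118.7 / (6.022 × 10²³ × 5.780 g/cm³) = 2.728 × 10^-22 cm³.
a = (2.728 × 10^-22)^(1/3) = 6.486 × 10^-8 cm = 0.649 nm.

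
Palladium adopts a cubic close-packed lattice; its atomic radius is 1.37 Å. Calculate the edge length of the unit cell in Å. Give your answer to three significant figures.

3.87 Å

In an FCC lattice, atoms touch along the face diagonal, so √2·a = 4r.
a = 4r/√2 = 4 × 1.37 / 1.4142 = 3.87 Å.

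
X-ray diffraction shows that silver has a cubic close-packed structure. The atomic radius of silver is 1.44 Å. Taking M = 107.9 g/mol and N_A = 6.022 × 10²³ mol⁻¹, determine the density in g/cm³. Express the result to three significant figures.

10.6 g/cm³

In an FCC lattice, atoms touch along the face diagonal, so √2·a = 4r, giving a = 4.073 Å = 4.073 × 10^-8 cm.
With Z = 4, ρ = Z·M/(N_A·a³) = 4 × 107.9 / (6.022 × 10²³ × 6.757 × 10^-23) = 10.61 g/cm³.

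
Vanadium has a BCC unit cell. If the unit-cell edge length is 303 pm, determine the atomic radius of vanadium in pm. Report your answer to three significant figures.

131 pm

In a BCC lattice, atoms touch along the body diagonal, so √3·a = 4r.
r = √3·a/4 = 1.7321 × 303 / 4 = 131 pm.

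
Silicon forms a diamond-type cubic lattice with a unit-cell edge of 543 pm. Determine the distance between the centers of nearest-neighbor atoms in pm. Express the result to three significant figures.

In a diamond cubic structure, nearest neighbors lie along the body diagonal with √3·a = 8r; the nearest-neighbor distance equals 2r = 0.4330·a.
d = 0.4330 × 543 = 235 pm.

235 pm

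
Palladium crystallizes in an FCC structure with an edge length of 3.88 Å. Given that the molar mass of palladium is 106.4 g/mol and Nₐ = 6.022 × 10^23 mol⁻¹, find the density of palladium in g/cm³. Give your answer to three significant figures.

12.1 g/cm³

An FCC unit cell contains Z = 4 atoms.
Cell volume: a³ = (3.88 Å)³ = (3.880 × 10^-8 cm)³ = 5.841 × 10^-23 cm³.
ρ = Z·M/(N_A·a³) = 4 × 106.4 / (6.022 × 10²³ × 5.841 × 10^-23) = 12.10 g/cm³.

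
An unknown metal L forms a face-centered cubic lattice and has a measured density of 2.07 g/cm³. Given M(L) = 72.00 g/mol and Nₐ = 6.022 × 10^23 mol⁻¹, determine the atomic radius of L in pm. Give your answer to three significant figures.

217 pm

For an FCC cell (Z = 4), a³ = Z·M/(N_A·ρ) = 4 × 72.00 / (6.022 × 10²³ × 2.070) = 2.310 × 10^-22 cm³, so a = 6.136 × 10^-8 cm = 613.6 pm.
Atoms touch along the face diagonal, so √2·a = 4r, so r = 0.3536 × a = 217 pm.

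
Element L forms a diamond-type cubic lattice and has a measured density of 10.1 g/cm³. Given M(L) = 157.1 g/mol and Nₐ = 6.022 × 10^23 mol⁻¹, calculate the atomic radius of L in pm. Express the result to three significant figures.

128 pm

For a diamond cubic cell (Z = 8), a³ = Z·M/(N_A·ρ) = 8 × 157.1 / (6.022 × 10²³ × 10.10) = 2.066 × 10^-22 cm³, so a = 5.912 × 10^-8 cm = 591.2 pm.
Nearest neighbors lie along the body diagonal with √3·a = 8r, so r = 0.2165 × a = 128 pm.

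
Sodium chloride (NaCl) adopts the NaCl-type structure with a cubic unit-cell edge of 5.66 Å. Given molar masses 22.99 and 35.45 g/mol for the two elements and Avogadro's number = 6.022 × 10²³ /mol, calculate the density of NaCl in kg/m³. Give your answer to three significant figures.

2140 kg/m³

The NaCl-type structure contains Z = 4 formula units per cell; M(NaCl) = 22.99 + 35.45 = 58.44 g/mol.
a³ = (5.660 × 10^-8 cm)³ = 1.813 × 10^-22 cm³.
ρ = 4 × 58.44 / (6.022 × 10²³ × 1.813 × 10^-22) = 2.141 g/cm³ = 2140 kg/m³.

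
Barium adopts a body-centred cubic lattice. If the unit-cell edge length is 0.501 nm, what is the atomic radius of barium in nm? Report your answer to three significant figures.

In a BCC lattice, atoms touch along the body diagonal, so √3·a = 4r.
r = √3·a/4 = 1.7321 × 0.501 / 4 = 0.217 nm.

0.217 nm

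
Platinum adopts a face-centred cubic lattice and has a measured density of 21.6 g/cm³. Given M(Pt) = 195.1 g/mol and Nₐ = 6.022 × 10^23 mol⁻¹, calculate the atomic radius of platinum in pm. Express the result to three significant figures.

For an FCC cell (Z = 4), a³ = Z·M/(N_A·ρ) = 4 × 195.1 / (6.022 × 10²³ × 21.60) = 6.000 × 10^-23 cm³, so a = 3.915 × 10^-8 cm = 391.5 pm.
Atoms touch along the face diagonal, so √2·a = 4r, so r = 0.3536 × a = 138 pm.

138 pm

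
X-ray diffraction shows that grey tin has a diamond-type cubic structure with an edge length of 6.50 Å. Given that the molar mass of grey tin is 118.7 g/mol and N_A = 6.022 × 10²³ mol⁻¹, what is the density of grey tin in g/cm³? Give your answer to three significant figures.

5.74 g/cm³

A diamond cubic unit cell contains Z = 8 atoms.
Cell volume: a³ = (6.50 Å)³ = (6.500 × 10^-8 cm)³ = 2.746 × 10^-22 cm³.
ρ = Z·M/(N_A·a³) = 8 × 118.7 / (6.022 × 10²³ × 2.746 × 10^-22) = 5.742 g/cm³.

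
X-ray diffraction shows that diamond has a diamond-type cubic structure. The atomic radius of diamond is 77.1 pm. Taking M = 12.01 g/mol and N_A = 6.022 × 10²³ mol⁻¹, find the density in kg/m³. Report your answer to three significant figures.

3530 kg/m³

In a diamond cubic lattice, nearest neighbors lie along the body diagonal with √3·a = 8r, giving a = 356.1 pm = 3.561 × 10^-8 cm.
With Z = 8, ρ = Z·M/(N_A·a³) = 8 × 12.01 / (6.022 × 10²³ × 4.516 × 10^-23) = 3.533 g/cm³ = 3530 kg/m³.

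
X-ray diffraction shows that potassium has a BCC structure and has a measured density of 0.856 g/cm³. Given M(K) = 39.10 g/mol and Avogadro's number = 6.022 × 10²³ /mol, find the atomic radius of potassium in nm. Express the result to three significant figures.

For a BCC cell (Z = 2), a³ = Z·M/(N_A·ρ) = 2 × 39.10 / (6.022 × 10²³ × 0.8560) = 1.517 × 10^-22 cm³, so a = 5.333 × 10^-8 cm = 0.5333 nm.
Atoms touch along the body diagonal, so √3·a = 4r, so r = 0.4330 × a = 0.231 nm.

0.231 nm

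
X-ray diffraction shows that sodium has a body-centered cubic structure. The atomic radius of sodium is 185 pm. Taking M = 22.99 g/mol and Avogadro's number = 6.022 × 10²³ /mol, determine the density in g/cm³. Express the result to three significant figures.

In a BCC lattice, atoms touch along the body diagonal, so √3·a = 4r, giving a = 427.2 pm = 4.272 × 10^-8 cm.
With Z = 2, ρ = Z·M/(N_A·a³) = 2 × 22.99 / (6.022 × 10²³ × 7.799 × 10^-23) = 0.9791 g/cm³.

0.979 g/cm³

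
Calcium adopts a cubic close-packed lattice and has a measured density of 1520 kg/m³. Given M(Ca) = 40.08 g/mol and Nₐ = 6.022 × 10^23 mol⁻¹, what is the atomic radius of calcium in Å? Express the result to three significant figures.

For an FCC cell (Z = 4), a³ = Z·M/(N_A·ρ) = 4 × 40.08 / (6.022 × 10²³ × 1.520) = 1.751 × 10^-22 cm³, so a = 5.595 × 10^-8 cm = 5.595 Å.
Atoms touch along the face diagonal, so √2·a = 4r, so r = 0.3536 × a = 1.98 Å.

1.98 Å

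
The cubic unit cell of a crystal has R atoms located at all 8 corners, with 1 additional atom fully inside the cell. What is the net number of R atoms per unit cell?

2

Corner atoms are shared by 8 cells (1/8 each), interior atoms are unshared.
Net atoms = 8 × 1/8 + 1 = 1 + 1 = 2.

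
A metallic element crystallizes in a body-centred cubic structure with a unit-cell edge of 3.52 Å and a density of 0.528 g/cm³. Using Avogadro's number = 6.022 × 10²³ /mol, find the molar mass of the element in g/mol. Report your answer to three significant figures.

6.93 g/mol

A BCC cell has Z = 2 atoms; a = 3.520 × 10^-8 cm.
M = ρ·N_A·a³/Z = 0.528 × 6.022 × 10²³ × 4.361 × 10^-23 / 2 = 6.93 g/mol.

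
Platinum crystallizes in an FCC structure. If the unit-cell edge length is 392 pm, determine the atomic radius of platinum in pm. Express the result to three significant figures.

139 pm

In an FCC lattice, atoms touch along the face diagonal, so √2·a = 4r.
r = √2·a/4 = 1.4142 × 392 / 4 = 139 pm.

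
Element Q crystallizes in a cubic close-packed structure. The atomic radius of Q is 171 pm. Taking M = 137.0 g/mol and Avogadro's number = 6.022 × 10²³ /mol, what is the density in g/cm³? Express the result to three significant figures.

8.04 g/cm³

In an FCC lattice, atoms touch along the face diagonal, so √2·a = 4r, giving a = 483.7 pm = 4.837 × 10^-8 cm.
With Z = 4, ρ = Z·M/(N_A·a³) = 4 × 137.0 / (6.022 × 10²³ × 1.131 × 10^-22) = 8.043 g/cm³.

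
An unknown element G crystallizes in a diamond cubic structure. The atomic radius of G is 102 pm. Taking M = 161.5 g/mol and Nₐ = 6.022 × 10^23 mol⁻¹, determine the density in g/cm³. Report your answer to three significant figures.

20.5 g/cm³

In a diamond cubic lattice, nearest neighbors lie along the body diagonal with √3·a = 8r, giving a = 471.1 pm = 4.711 × 10^-8 cm.
With Z = 8, ρ = Z·M/(N_A·a³) = 8 × 161.5 / (6.022 × 10²³ × 1.046 × 10^-22) = 20.52 g/cm³.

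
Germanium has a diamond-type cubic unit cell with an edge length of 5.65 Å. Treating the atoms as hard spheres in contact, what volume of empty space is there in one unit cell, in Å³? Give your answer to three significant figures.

119 Å³

In a diamond cubic lattice nearest neighbors lie along the body diagonal with √3·a = 8r, so r = 0.2165a = 1.223 Å.
V_cell = a³ = 180.4 Å³; V_atoms = 8 × (4/3)πr³ = 61.34 Å³.
Empty space = 180.4 − 61.34 = 119 Å³.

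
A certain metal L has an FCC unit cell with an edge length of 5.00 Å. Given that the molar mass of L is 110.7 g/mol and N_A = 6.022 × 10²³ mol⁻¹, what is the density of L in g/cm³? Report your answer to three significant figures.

5.88 g/cm³

An FCC unit cell contains Z = 4 atoms.
Cell volume: a³ = (5.00 Å)³ = (5.000 × 10^-8 cm)³ = 1.250 × 10^-22 cm³.
ρ = Z·M/(N_A·a³) = 4 × 110.7 / (6.022 × 10²³ × 1.250 × 10^-22) = 5.882 g/cm³.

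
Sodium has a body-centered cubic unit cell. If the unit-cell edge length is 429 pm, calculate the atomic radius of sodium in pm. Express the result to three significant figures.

186 pm

In a BCC lattice, atoms touch along the body diagonal, so √3·a = 4r.
r = √3·a/4 = 1.7321 × 429 / 4 = 186 pm.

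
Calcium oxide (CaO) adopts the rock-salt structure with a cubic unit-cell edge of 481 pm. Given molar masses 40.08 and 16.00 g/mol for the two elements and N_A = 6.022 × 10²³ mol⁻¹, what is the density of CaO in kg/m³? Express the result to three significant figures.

The rock-salt structure contains Z = 4 formula units per cell; M(CaO) = 40.08 + 16.00 = 56.08 g/mol.
a³ = (4.810 × 10^-8 cm)³ = 1.113 × 10^-22 cm³.
ρ = 4 × 56.08 / (6.022 × 10²³ × 1.113 × 10^-22) = 3.347 g/cm³ = 3350 kg/m³.

3350 kg/m³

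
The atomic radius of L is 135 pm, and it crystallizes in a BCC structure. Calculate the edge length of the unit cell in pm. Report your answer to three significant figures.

312 pm

In a BCC lattice, atoms touch along the body diagonal, so √3·a = 4r.
a = 4r/√3 = 4 × 135 / 1.7321 = 312 pm.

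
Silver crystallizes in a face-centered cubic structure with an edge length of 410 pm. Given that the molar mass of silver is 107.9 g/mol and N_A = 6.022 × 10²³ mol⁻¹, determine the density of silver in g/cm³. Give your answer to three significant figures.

10.4 g/cm³

An FCC unit cell contains Z = 4 atoms.
Cell volume: a³ = (410 pm)³ = (4.100 × 10^-8 cm)³ = 6.892 × 10^-23 cm³.
ρ = Z·M/(N_A·a³) = 4 × 107.9 / (6.022 × 10²³ × 6.892 × 10^-23) = 10.40 g/cm³.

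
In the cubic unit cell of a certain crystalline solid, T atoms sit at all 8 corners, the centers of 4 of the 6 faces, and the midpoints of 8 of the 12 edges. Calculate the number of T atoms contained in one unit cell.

Corner atoms are shared by 8 cells (1/8 each), face atoms by 2 (1/2 each), edge atoms by 4 (1/4 each).
Net atoms = 8 × 1/8 + 4 × 1/2 + 8 × 1/4 = 1 + 2 + 2 = 5.

5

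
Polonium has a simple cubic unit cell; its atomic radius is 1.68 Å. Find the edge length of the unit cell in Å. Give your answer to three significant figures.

In a simple cubic lattice, atoms touch along the cell edge, so a = 2r.
a = 2r = 2 × 1.68 = 3.36 Å.

3.36 Å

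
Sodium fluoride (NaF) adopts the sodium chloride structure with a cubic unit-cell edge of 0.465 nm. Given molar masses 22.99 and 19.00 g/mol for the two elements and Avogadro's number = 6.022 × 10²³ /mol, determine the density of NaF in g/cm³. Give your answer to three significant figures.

2.77 g/cm³

The sodium chloride structure contains Z = 4 formula units per cell; M(NaF) = 22.99 + 19.00 = 41.99 g/mol.
a³ = (4.650 × 10^-8 cm)³ = 1.005 × 10^-22 cm³.
ρ = 4 × 41.99 / (6.022 × 10²³ × 1.005 × 10^-22) = 2.774 g/cm³.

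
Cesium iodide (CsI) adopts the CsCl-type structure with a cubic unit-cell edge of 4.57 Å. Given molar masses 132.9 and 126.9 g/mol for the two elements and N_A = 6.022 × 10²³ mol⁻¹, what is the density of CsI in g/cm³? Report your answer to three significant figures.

4.52 g/cm³

The CsCl-type structure contains Z = 1 formula unit per cell; M(CsI) = 132.9 + 126.9 = 259.8 g/mol.
a³ = (4.570 × 10^-8 cm)³ = 9.544 × 10^-23 cm³.
ρ = 1 × 259.8 / (6.022 × 10²³ × 9.544 × 10^-23) = 4.520 g/cm³.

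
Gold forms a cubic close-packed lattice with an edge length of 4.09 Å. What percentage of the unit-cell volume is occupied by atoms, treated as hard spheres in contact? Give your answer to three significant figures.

In an FCC lattice atoms touch along the face diagonal, so √2·a = 4r, so r = 0.3536a = 1.446 Å.
Packing fraction = Z·(4/3)πr³ / a³ = 4 × (4/3)π × (1.446)³ / (4.09)³ = 0.7405 = 74.0%.

74.0%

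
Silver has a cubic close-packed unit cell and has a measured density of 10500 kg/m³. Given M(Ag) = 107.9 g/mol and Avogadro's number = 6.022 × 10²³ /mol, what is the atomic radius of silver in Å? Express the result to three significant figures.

For an FCC cell (Z = 4), a³ = Z·M/(N_A·ρ) = 4 × 107.9 / (6.022 × 10²³ × 10.50) = 6.826 × 10^-23 cm³, so a = 4.087 × 10^-8 cm = 4.087 Å.
Atoms touch along the face diagonal, so √2·a = 4r, so r = 0.3536 × a = 1.44 Å.

1.44 Å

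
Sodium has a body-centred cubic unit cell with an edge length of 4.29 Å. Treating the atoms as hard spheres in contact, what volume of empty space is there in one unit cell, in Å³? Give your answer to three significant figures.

In a BCC lattice atoms touch along the body diagonal, so √3·a = 4r, so r = 0.4330a = 1.858 Å.
V_cell = a³ = 78.95 Å³; V_atoms = 2 × (4/3)πr³ = 53.70 Å³.
Empty space = 78.95 − 53.70 = 25.3 Å³.

25.3 Å³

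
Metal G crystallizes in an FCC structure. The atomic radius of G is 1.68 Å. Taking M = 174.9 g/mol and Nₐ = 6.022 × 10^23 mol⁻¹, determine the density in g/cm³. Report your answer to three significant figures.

10.8 g/cm³

In an FCC lattice, atoms touch along the face diagonal, so √2·a = 4r, giving a = 4.752 Å = 4.752 × 10^-8 cm.
With Z = 4, ρ = Z·M/(N_A·a³) = 4 × 174.9 / (6.022 × 10²³ × 1.073 × 10^-22) = 10.83 g/cm³.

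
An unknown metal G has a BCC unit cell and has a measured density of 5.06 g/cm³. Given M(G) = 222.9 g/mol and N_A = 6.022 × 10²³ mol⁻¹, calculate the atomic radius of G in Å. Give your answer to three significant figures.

For a BCC cell (Z = 2), a³ = Z·M/(N_A·ρ) = 2 × 222.9 / (6.022 × 10²³ × 5.060) = 1.463 × 10^-22 cm³, so a = 5.269 × 10^-8 cm = 5.269 Å.
Atoms touch along the body diagonal, so √3·a = 4r, so r = 0.4330 × a = 2.28 Å.

2.28 Å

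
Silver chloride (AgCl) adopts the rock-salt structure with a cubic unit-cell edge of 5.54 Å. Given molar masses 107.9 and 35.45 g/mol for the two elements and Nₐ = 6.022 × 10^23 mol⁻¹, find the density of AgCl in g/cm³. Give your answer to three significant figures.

The rock-salt structure contains Z = 4 formula units per cell; M(AgCl) = 107.9 + 35.45 = 143.35 g/mol.
a³ = (5.540 × 10^-8 cm)³ = 1.700 × 10^-22 cm³.
ρ = 4 × 143.35 / (6.022 × 10²³ × 1.700 × 10^-22) = 5.600 g/cm³.

5.60 g/cm³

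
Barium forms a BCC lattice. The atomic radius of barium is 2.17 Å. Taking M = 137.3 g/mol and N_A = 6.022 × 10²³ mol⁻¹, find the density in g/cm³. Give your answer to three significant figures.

In a BCC lattice, atoms touch along the body diagonal, so √3·a = 4r, giving a = 5.011 Å = 5.011 × 10^-8 cm.
With Z = 2, ρ = Z·M/(N_A·a³) = 2 × 137.3 / (6.022 × 10²³ × 1.259 × 10^-22) = 3.623 g/cm³.

3.62 g/cm³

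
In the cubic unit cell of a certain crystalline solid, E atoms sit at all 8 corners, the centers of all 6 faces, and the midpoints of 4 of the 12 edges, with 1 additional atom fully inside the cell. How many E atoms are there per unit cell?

6

Corner atoms are shared by 8 cells (1/8 each), face atoms by 2 (1/2 each), edge atoms by 4 (1/4 each), interior atoms are unshared.
Net atoms = 8 × 1/8 + 6 × 1/2 + 4 × 1/4 + 1 = 1 + 3 + 1 + 1 = 6.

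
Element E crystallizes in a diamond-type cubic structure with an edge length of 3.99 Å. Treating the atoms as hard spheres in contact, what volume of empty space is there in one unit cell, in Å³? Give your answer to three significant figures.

In a diamond cubic lattice nearest neighbors lie along the body diagonal with √3·a = 8r, so r = 0.2165a = 0.8639 Å.
V_cell = a³ = 63.52 Å³; V_atoms = 8 × (4/3)πr³ = 21.60 Å³.
Empty space = 63.52 − 21.60 = 41.9 Å³.

41.9 Å³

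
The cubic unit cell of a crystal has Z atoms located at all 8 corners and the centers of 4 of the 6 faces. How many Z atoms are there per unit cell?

3

Corner atoms are shared by 8 cells (1/8 each), face atoms by 2 (1/2 each).
Net atoms = 8 × 1/8 + 4 × 1/2 = 1 + 2 = 3.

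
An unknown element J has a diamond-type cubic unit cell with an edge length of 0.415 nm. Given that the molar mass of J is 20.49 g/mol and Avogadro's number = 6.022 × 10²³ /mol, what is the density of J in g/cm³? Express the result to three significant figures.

A diamond cubic unit cell contains Z = 8 atoms.
Cell volume: a³ = (0.415 nm)³ = (4.150 × 10^-8 cm)³ = 7.147 × 10^-23 cm³.
ρ = Z·M/(N_A·a³) = 8 × 20.49 / (6.022 × 10²³ × 7.147 × 10^-23) = 3.808 g/cm³.

3.81 g/cm³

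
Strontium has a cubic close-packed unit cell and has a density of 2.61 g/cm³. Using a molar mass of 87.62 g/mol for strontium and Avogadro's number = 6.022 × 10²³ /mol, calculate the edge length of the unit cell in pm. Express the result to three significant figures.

606 pm

With Z = 4 atoms per FCC cell, a³ = Z·M/(N_A·ρ) = 4 × 87.62 / (6.022 × 10²³ × 2.610 g/cm³) = 2.230 × 10^-22 cm³.
a = (2.230 × 10^-22)^(1/3) = 6.064 × 10^-8 cm = 606 pm.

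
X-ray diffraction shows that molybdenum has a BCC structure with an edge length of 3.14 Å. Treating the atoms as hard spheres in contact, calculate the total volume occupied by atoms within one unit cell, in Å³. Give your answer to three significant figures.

In a BCC lattice atoms touch along the body diagonal, so √3·a = 4r, so r = 0.4330a = 1.360 Å.
V_atoms = Z × (4/3)πr³ = 2 × (4/3)π × (1.360)³ = 21.1 Å³.

21.1 Å³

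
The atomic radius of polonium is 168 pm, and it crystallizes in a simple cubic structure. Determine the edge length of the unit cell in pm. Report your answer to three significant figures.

In a simple cubic lattice, atoms touch along the cell edge, so a = 2r.
a = 2r = 2 × 168 = 336 pm.

336 pm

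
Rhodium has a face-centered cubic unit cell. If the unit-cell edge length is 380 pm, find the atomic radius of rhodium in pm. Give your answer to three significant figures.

In an FCC lattice, atoms touch along the face diagonal, so √2·a = 4r.
r = √2·a/4 = 1.4142 × 380 / 4 = 134 pm.

134 pm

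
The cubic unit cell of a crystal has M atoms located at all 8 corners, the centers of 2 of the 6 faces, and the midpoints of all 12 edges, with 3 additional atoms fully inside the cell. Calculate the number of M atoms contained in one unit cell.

Corner atoms are shared by 8 cells (1/8 each), face atoms by 2 (1/2 each), edge atoms by 4 (1/4 each), interior atoms are unshared.
Net atoms = 8 × 1/8 + 2 × 1/2 + 12 × 1/4 + 3 = 1 + 1 + 3 + 3 = 8.

8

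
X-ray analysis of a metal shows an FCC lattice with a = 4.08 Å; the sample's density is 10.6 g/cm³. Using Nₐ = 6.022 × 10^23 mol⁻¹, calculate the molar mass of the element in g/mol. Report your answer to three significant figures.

108 g/mol

An FCC cell has Z = 4 atoms; a = 4.080 × 10^-8 cm.
M = ρ·N_A·a³/Z = 10.6 × 6.022 × 10²³ × 6.792 × 10^-23 / 4 = 108 g/mol.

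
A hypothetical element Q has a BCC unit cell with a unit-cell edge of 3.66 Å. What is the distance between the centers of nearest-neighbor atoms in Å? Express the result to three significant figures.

3.17 Å

In a BCC structure, atoms touch along the body diagonal, so √3·a = 4r; the nearest-neighbor distance equals 2r = 0.8660·a.
d = 0.8660 × 3.66 = 3.17 Å.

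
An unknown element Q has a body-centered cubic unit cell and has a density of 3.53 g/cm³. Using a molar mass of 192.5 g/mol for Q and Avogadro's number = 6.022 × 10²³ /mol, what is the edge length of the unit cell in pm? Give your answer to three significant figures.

566 pm

With Z = 2 atoms per BCC cell, a³ = Z·M/(N_A·ρ) = 2 × 192.5 / (6.022 × 10²³ × 3.530 g/cm³) = 1.811 × 10^-22 cm³.
a = (1.811 × 10^-22)^(1/3) = 5.658 × 10^-8 cm = 566 pm.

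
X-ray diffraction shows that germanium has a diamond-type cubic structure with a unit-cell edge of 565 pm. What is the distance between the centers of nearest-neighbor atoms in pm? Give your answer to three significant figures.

245 pm

In a diamond cubic structure, nearest neighbors lie along the body diagonal with √3·a = 8r; the nearest-neighbor distance equals 2r = 0.4330·a.
d = 0.4330 × 565 = 245 pm.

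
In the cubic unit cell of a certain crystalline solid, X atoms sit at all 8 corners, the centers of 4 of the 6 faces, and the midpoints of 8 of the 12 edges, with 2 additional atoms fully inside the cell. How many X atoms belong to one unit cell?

Corner atoms are shared by 8 cells (1/8 each), face atoms by 2 (1/2 each), edge atoms by 4 (1/4 each), interior atoms are unshared.
Net atoms = 8 × 1/8 + 4 × 1/2 + 8 × 1/4 + 2 = 1 + 2 + 2 + 2 = 7.

7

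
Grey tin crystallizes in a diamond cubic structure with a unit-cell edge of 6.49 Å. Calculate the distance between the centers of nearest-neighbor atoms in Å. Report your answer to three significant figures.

In a diamond cubic structure, nearest neighbors lie along the body diagonal with √3·a = 8r; the nearest-neighbor distance equals 2r = 0.4330·a.
d = 0.4330 × 6.49 = 2.81 Å.

2.81 Å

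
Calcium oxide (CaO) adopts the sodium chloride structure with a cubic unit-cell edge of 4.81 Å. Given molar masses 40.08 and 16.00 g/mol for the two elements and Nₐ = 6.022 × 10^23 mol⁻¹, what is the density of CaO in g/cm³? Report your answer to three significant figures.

3.35 g/cm³

The sodium chloride structure contains Z = 4 formula units per cell; M(CaO) = 40.08 + 16.00 = 56.08 g/mol.
a³ = (4.810 × 10^-8 cm)³ = 1.113 × 10^-22 cm³.
ρ = 4 × 56.08 / (6.022 × 10²³ × 1.113 × 10^-22) = 3.347 g/cm³.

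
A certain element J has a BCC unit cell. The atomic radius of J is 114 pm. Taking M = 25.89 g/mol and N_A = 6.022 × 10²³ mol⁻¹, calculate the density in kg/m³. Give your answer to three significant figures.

4710 kg/m³

In a BCC lattice, atoms touch along the body diagonal, so √3·a = 4r, giving a = 263.3 pm = 2.633 × 10^-8 cm.
With Z = 2, ρ = Z·M/(N_A·a³) = 2 × 25.89 / (6.022 × 10²³ × 1.825 × 10^-23) = 4.712 g/cm³ = 4710 kg/m³.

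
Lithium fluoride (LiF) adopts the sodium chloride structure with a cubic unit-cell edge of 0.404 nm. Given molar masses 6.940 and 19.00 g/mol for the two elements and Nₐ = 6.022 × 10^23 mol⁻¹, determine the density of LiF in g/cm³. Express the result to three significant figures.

The sodium chloride structure contains Z = 4 formula units per cell; M(LiF) = 6.940 + 19.00 = 25.94 g/mol.
a³ = (4.040 × 10^-8 cm)³ = 6.594 × 10^-23 cm³.
ρ = 4 × 25.94 / (6.022 × 10²³ × 6.594 × 10^-23) = 2.613 g/cm³.

2.61 g/cm³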